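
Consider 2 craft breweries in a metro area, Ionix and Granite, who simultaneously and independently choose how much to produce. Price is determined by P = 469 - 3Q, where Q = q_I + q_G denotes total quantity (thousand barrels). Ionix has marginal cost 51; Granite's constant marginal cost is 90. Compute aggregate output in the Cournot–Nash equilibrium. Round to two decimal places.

Ionix's profit: π_I = (469 - 3Q)q_I - (51q_I). Setting ∂π_I/∂q_I = 0: 418 - 6q_I - 3(q_G) = 0.
Granite's first-order condition: 379 - 6q_G - 3(q_I) = 0.
Best responses: q_I = (418 - 3q_G)/6, q_G = (379 - 3q_I)/6.
Solving the pair: q_I = 457/9, q_G = 340/9.
Total output Q = 457/9 + 340/9 = 797/9.

88.56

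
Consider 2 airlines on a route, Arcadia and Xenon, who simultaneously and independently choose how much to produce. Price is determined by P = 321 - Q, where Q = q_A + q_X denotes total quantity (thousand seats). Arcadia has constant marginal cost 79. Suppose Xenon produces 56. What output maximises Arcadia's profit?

With the rival's output fixed at 56, Arcadia's profit is π_A = (321 - 56 - q_A)q_A - (79q_A) = (265 - q_A)q_A - (79q_A).
∂π_A/∂q_A = 186 - 2q_A = 0, so q_A = 93.

93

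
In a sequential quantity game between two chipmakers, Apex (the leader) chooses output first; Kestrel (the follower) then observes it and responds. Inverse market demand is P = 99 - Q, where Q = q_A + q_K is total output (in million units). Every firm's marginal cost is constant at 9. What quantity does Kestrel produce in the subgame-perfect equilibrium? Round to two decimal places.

22.50

The follower Kestrel best-responds to any q_A: π_K = (99 - Q)q_K - 9q_K.
Follower FOC: 90 - q_A - 2q_K = 0, so q_K(q_A) = (90 - q_A)/2.
The leader anticipates this reaction. Substituting into P = 99 - Q gives P = 54 - (1/2)q_A, so π_A = (54 - (1/2)q_A)q_A - 9q_A.
Maximising: ∂π_A/∂q_A = 45 - q_A = 0, giving q_A = 45.
Then q_K = (90 - 45)/2 = 45/2.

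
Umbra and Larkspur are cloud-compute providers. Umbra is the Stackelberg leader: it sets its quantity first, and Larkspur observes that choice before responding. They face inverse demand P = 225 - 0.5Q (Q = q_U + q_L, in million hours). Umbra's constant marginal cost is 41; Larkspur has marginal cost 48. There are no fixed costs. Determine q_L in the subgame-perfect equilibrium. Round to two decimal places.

Solve by backward induction. Given q_U, the follower Larkspur maximises π_L = (225 - (1/2)q_U - (1/2)q_L)q_L - 48q_L.
Setting the follower's marginal profit to zero, 177 - (1/2)q_U - q_L = 0, i.e. q_L = (177 - (1/2)q_U).
Umbra substitutes q_L(q_U) into its own profit: π_U = q_U(225 - (1/2)q_U - (177 - (1/2)q_U)/2) - 41q_U = (273/2 - (1/4)q_U)q_U - 41q_U.
Maximising: ∂π_U/∂q_U = 191/2 - (1/2)q_U = 0, giving q_U = 191.
Then q_L = (177 - (1/2)·191) = 163/2.

81.50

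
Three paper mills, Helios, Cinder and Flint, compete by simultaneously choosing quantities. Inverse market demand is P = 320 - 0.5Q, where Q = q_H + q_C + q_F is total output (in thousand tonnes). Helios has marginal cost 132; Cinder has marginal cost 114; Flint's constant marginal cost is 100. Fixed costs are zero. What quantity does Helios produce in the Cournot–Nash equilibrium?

Helios's profit: π_H = (320 - 0.5Q)q_H - (132q_H). Setting ∂π_H/∂q_H = 0: 188 - q_H - (1/2)(q_C + q_F) = 0.
Cinder's profit: π_C = (320 - 0.5Q)q_C - (114q_C). Setting ∂π_C/∂q_C = 0: 206 - q_C - (1/2)(q_H + q_F) = 0.
Flint's profit: π_F = (320 - 0.5Q)q_F - (100q_F). Setting ∂π_F/∂q_F = 0: 220 - q_F - (1/2)(q_H + q_C) = 0.
Summing all 3 equations gives 614 − 2Q = 0, hence Q = 307.
Back-substituting: q_H = (188 − 307/2)/(1/2) = 69, q_C = (206 − 307/2)/(1/2) = 105, q_F = (220 − 307/2)/(1/2) = 133.

69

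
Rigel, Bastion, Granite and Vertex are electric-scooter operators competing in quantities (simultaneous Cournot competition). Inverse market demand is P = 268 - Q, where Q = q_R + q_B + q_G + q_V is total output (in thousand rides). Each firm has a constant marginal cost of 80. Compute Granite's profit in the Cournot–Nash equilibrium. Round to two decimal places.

1413.76

Each firm earns π_i = (268 - Q)q_i - 80q_i.
First-order condition (treating rivals' output as given): 188 - 2q_i - Σ_{j≠i} q_j = 0.
By symmetry each firm produces the same amount; substituting Σ_{j≠i} q_j = 3q_i yields q_i = 188/5.
Price P = 268 - 752/5 = 588/5.
Granite's profit: (588/5 - 80)·(188/5) = 1413.7600.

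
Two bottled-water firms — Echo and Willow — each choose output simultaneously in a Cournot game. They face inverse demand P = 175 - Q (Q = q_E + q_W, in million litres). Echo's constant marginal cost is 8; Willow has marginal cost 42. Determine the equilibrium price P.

75

Echo's profit: π_E = (175 - Q)q_E - (8q_E). Setting ∂π_E/∂q_E = 0: 167 - 2q_E - (q_W) = 0.
Willow's profit: π_W = (175 - Q)q_W - (42q_W). Setting ∂π_W/∂q_W = 0: 133 - 2q_W - (q_E) = 0.
Best responses: q_E = (167 - q_W)/2, q_W = (133 - q_E)/2.
Substituting one into the other gives q_E = 67 and q_W = 33.
Total output Q = 100, so price P = 175 - 100 = 75.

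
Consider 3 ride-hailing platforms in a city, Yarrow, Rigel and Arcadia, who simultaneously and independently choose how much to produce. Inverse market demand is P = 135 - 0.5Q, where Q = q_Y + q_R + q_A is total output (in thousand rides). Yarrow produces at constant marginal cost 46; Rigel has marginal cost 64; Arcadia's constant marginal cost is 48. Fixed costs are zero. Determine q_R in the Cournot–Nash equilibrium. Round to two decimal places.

Yarrow's profit: π_Y = (135 - 0.5Q)q_Y - (46q_Y). Setting ∂π_Y/∂q_Y = 0: 89 - q_Y - (1/2)(q_R + q_A) = 0.
Rigel's profit: π_R = (135 - 0.5Q)q_R - (64q_R). Setting ∂π_R/∂q_R = 0: 71 - q_R - (1/2)(q_Y + q_A) = 0.
Arcadia's profit: π_A = (135 - 0.5Q)q_A - (48q_A). Setting ∂π_A/∂q_A = 0: 87 - q_A - (1/2)(q_Y + q_R) = 0.
Summing all 3 equations gives 247 − 2Q = 0, hence Q = 247/2.
Back-substituting: q_Y = (89 − 247/4)/(1/2) = 109/2, q_R = (71 − 247/4)/(1/2) = 37/2, q_A = (87 − 247/4)/(1/2) = 101/2.

18.50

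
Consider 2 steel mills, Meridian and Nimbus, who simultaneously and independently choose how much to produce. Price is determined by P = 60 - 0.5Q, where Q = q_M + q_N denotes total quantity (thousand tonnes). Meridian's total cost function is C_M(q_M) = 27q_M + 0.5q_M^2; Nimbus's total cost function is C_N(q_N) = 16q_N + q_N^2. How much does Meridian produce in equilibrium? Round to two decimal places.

Meridian's profit: π_M = (60 - 0.5Q)q_M - (27q_M + (1/2)q_M²). Setting ∂π_M/∂q_M = 0: 33 - 2q_M - (1/2)(q_N) = 0.
Nimbus's first-order condition: 44 - 3q_N - (1/2)(q_M) = 0.
Rearranging gives the reaction functions q_M = (33 - (1/2)q_N)/2 and q_N = (44 - (1/2)q_M)/3.
Solving the pair: q_M = 308/23, q_N = 286/23.

13.39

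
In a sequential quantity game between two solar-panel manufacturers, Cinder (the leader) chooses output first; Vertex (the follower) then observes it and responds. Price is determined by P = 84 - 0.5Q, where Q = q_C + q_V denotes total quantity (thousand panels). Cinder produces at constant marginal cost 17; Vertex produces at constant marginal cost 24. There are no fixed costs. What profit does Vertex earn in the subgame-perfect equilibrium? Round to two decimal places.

264.50

Solve by backward induction. Given q_C, the follower Vertex maximises π_V = (84 - (1/2)q_C - (1/2)q_V)q_V - 24q_V.
Setting the follower's marginal profit to zero, 60 - (1/2)q_C - q_V = 0, i.e. q_V = (60 - (1/2)q_C).
The leader anticipates this reaction. Substituting into P = 84 - 0.5Q gives P = 54 - (1/4)q_C, so π_C = (54 - (1/4)q_C)q_C - 17q_C.
The leader's first-order condition 37 - (1/2)q_C = 0 yields q_C = 74.
Then q_V = (60 - (1/2)·74) = 23.
Price P = 84 - (1/2)·97 = 71/2.
Vertex's profit: (71/2 - 24)·23 = 529/2.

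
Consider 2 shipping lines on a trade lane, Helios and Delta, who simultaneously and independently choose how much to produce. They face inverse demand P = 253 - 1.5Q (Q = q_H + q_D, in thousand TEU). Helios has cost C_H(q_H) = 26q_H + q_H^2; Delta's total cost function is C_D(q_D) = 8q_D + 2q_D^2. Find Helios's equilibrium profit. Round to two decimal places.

Helios's profit: π_H = (253 - 1.5Q)q_H - (26q_H + q_H²). Setting ∂π_H/∂q_H = 0: 227 - 5q_H - (3/2)(q_D) = 0.
Delta's profit: π_D = (253 - 1.5Q)q_D - (8q_D + 2q_D²). Setting ∂π_D/∂q_D = 0: 245 - 7q_D - (3/2)(q_H) = 0.
Best responses: q_H = (227 - (3/2)q_D)/5, q_D = (245 - (3/2)q_H)/7.
Solving the pair: q_H = 37.2977, q_D = 27.0076.
Price P = 253 - (3/2)·64.3053 = 156.5420.
Helios's profit: 156.5420·37.2977 - 26·37.2977 - 37.2977² = 3477.7979.

3477.80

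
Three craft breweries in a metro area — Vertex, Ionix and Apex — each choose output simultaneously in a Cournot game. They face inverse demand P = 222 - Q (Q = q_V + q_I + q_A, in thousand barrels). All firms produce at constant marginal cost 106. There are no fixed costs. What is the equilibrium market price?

A representative firm's profit is π_i = q_i(222 - Q) - 106q_i.
Setting ∂π_i/∂q_i = 0 with rivals' quantities fixed: 116 - 2q_i - Σ_{j≠i} q_j = 0.
By symmetry each firm produces the same amount; substituting Σ_{j≠i} q_j = 2q_i yields q_i = 116/4 = 29.
Total output Q = 87, so price P = 222 - 87 = 135.

135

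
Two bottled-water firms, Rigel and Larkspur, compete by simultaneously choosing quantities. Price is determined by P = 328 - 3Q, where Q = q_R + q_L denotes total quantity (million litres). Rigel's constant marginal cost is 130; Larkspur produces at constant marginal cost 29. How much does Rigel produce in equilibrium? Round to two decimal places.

Rigel's profit: π_R = (328 - 3Q)q_R - (130q_R). Setting ∂π_R/∂q_R = 0: 198 - 6q_R - 3(q_L) = 0.
Larkspur's profit: π_L = (328 - 3Q)q_L - (29q_L). Setting ∂π_L/∂q_L = 0: 299 - 6q_L - 3(q_R) = 0.
Rearranging gives the reaction functions q_R = (198 - 3q_L)/6 and q_L = (299 - 3q_R)/6.
Solving the pair: q_R = 97/9, q_L = 400/9.

10.78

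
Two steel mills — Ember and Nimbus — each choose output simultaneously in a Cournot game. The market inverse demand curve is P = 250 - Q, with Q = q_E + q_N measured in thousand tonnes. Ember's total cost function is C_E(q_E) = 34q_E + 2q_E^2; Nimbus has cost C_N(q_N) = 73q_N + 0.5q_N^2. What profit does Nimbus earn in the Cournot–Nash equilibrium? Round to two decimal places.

3714.79

Ember's profit: π_E = (250 - Q)q_E - (34q_E + 2q_E²). Setting ∂π_E/∂q_E = 0: 216 - 6q_E - (q_N) = 0.
Nimbus's profit: π_N = (250 - Q)q_N - (73q_N + (1/2)q_N²). Setting ∂π_N/∂q_N = 0: 177 - 3q_N - (q_E) = 0.
Rearranging gives the reaction functions q_E = (216 - q_N)/6 and q_N = (177 - q_E)/3.
Substituting one into the other gives q_E = 471/17 and q_N = 846/17.
Price P = 250 - 1317/17 = 172.5294.
Nimbus's profit: 172.5294·(846/17) - 73·(846/17) - (1/2)(846/17)² = 3714.7889.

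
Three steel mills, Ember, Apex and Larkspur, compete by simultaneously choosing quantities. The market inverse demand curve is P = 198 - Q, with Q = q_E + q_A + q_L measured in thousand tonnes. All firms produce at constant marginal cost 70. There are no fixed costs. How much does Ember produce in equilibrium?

32

Each firm earns π_i = (198 - Q)q_i - 70q_i.
Setting ∂π_i/∂q_i = 0 with rivals' quantities fixed: 128 - 2q_i - Σ_{j≠i} q_j = 0.
By symmetry each firm produces the same amount; substituting Σ_{j≠i} q_j = 2q_i yields q_i = 128/4 = 32.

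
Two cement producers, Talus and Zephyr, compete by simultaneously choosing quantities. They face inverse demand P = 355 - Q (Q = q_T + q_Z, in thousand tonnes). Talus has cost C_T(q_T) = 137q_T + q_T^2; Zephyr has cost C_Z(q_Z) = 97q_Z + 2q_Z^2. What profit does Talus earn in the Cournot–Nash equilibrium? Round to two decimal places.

4168.24

Talus's profit: π_T = (355 - Q)q_T - (137q_T + q_T²). Setting ∂π_T/∂q_T = 0: 218 - 4q_T - (q_Z) = 0.
Zephyr's first-order condition: 258 - 6q_Z - (q_T) = 0.
Rearranging gives the reaction functions q_T = (218 - q_Z)/4 and q_Z = (258 - q_T)/6.
Solving the pair: q_T = 1050/23, q_Z = 814/23.
Price P = 355 - 1864/23 = 273.9565.
Talus's profit: 273.9565·(1050/23) - 137·(1050/23) - (1050/23)² = 4168.2420.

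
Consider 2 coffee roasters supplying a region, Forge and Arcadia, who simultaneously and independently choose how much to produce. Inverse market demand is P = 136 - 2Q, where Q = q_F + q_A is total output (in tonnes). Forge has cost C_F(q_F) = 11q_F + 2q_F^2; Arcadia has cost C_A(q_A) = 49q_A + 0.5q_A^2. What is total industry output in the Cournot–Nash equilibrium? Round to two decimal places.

Forge's profit: π_F = (136 - 2Q)q_F - (11q_F + 2q_F²). Setting ∂π_F/∂q_F = 0: 125 - 8q_F - 2(q_A) = 0.
Arcadia's profit: π_A = (136 - 2Q)q_A - (49q_A + (1/2)q_A²). Setting ∂π_A/∂q_A = 0: 87 - 5q_A - 2(q_F) = 0.
So q_F = (125 - 2q_A)/8 and q_A = (87 - 2q_F)/5.
Solving the pair: q_F = 451/36, q_A = 223/18.
Total output Q = 451/36 + 223/18 = 299/12.

24.92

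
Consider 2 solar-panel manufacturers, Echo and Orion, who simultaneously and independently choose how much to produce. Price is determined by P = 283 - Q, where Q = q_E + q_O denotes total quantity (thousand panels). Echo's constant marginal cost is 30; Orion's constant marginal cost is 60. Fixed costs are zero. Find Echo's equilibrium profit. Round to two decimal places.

Echo's profit: π_E = (283 - Q)q_E - (30q_E). Setting ∂π_E/∂q_E = 0: 253 - 2q_E - (q_O) = 0.
Orion's first-order condition: 223 - 2q_O - (q_E) = 0.
So q_E = (253 - q_O)/2 and q_O = (223 - q_E)/2.
Substituting one into the other gives q_E = 283/3 and q_O = 193/3.
Price P = 283 - 476/3 = 373/3.
Echo's profit: (373/3 - 30)·(283/3) = 8898.7778.

8898.78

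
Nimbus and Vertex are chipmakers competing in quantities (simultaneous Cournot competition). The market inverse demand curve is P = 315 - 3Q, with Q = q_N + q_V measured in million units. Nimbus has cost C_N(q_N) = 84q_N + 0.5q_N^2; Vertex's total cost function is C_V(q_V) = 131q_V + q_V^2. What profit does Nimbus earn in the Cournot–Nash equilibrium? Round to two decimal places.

Nimbus's profit: π_N = (315 - 3Q)q_N - (84q_N + (1/2)q_N²). Setting ∂π_N/∂q_N = 0: 231 - 7q_N - 3(q_V) = 0.
Vertex's first-order condition: 184 - 8q_V - 3(q_N) = 0.
Best responses: q_N = (231 - 3q_V)/7, q_V = (184 - 3q_N)/8.
Substituting one into the other gives q_N = 1296/47 and q_V = 595/47.
Price P = 315 - 3·(1891/47) = 194.2979.
Nimbus's profit: 194.2979·(1296/47) - 84·(1296/47) - (1/2)(1296/47)² = 2661.2295.

2661.23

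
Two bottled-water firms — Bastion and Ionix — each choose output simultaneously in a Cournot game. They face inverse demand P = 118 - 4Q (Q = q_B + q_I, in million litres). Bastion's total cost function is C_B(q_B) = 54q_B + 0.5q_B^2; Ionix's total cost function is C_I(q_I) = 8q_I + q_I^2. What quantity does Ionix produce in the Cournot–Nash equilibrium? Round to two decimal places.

9.92

Bastion's profit: π_B = (118 - 4Q)q_B - (54q_B + (1/2)q_B²). Setting ∂π_B/∂q_B = 0: 64 - 9q_B - 4(q_I) = 0.
Ionix's first-order condition: 110 - 10q_I - 4(q_B) = 0.
Rearranging gives the reaction functions q_B = (64 - 4q_I)/9 and q_I = (110 - 4q_B)/10.
Solving the pair: q_B = 100/37, q_I = 367/37.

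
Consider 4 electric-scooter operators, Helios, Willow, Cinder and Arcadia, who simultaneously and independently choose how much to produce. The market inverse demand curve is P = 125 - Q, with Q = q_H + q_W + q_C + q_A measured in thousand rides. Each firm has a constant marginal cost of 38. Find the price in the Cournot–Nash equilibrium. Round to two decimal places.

55.40

A representative firm's profit is π_i = q_i(125 - Q) - 38q_i.
First-order condition (treating rivals' output as given): 87 - 2q_i - Σ_{j≠i} q_j = 0.
By symmetry each firm produces the same amount; substituting Σ_{j≠i} q_j = 3q_i yields q_i = 87/5.
Total output Q = 348/5, so price P = 125 - 348/5 = 277/5.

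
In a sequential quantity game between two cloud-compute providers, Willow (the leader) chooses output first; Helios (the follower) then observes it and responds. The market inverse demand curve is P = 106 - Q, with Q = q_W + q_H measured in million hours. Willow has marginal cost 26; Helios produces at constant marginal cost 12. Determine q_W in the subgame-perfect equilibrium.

33

Solve by backward induction. Given q_W, the follower Helios maximises π_H = (106 - q_W - q_H)q_H - 12q_H.
Follower FOC: 94 - q_W - 2q_H = 0, so q_H(q_W) = (94 - q_W)/2.
The leader anticipates this reaction. Substituting into P = 106 - Q gives P = 59 - (1/2)q_W, so π_W = (59 - (1/2)q_W)q_W - 26q_W.
The leader's first-order condition 33 - q_W = 0 yields q_W = 33.
Then q_H = (94 - 33)/2 = 61/2.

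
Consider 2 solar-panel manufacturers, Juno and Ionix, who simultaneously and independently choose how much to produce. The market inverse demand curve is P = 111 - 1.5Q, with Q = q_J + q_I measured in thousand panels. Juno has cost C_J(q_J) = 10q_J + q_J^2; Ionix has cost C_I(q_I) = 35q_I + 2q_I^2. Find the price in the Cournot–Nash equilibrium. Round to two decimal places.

73.37

Juno's profit: π_J = (111 - 1.5Q)q_J - (10q_J + q_J²). Setting ∂π_J/∂q_J = 0: 101 - 5q_J - (3/2)(q_I) = 0.
Ionix's first-order condition: 76 - 7q_I - (3/2)(q_J) = 0.
So q_J = (101 - (3/2)q_I)/5 and q_I = (76 - (3/2)q_J)/7.
Substituting one into the other gives q_J = 18.1069 and q_I = 914/131.
Total output Q = 25.0840, so price P = 111 - (3/2)·25.0840 = 73.3740.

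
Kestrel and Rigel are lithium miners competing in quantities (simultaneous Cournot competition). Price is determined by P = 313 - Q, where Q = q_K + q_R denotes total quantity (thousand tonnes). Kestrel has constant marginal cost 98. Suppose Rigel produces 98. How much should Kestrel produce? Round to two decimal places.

58.50

With the rival's output fixed at 98, Kestrel's profit is π_K = (313 - 98 - q_K)q_K - (98q_K) = (215 - q_K)q_K - (98q_K).
∂π_K/∂q_K = 117 - 2q_K = 0, so q_K = 117/2.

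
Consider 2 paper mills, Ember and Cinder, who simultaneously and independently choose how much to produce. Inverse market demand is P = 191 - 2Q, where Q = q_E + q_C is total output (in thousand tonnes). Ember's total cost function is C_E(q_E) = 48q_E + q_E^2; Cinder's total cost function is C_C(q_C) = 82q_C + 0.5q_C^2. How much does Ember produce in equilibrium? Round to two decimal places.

19.12

Ember's profit: π_E = (191 - 2Q)q_E - (48q_E + q_E²). Setting ∂π_E/∂q_E = 0: 143 - 6q_E - 2(q_C) = 0.
Cinder's first-order condition: 109 - 5q_C - 2(q_E) = 0.
Best responses: q_E = (143 - 2q_C)/6, q_C = (109 - 2q_E)/5.
Solving the pair: q_E = 497/26, q_C = 184/13.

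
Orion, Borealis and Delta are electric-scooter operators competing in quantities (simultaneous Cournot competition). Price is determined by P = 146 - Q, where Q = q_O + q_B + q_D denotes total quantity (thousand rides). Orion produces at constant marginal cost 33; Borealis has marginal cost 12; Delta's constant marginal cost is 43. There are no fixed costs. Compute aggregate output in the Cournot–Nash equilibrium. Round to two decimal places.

Orion's profit: π_O = (146 - Q)q_O - (33q_O). Setting ∂π_O/∂q_O = 0: 113 - 2q_O - (q_B + q_D) = 0.
Borealis's first-order condition: 134 - 2q_B - (q_O + q_D) = 0.
Delta's profit: π_D = (146 - Q)q_D - (43q_D). Setting ∂π_D/∂q_D = 0: 103 - 2q_D - (q_O + q_B) = 0.
Adding the 3 first-order conditions: 350 − 4Q = 0, so Q = 175/2.
Back-substituting: q_O = (113 − 175/2) = 51/2, q_B = (134 − 175/2) = 93/2, q_D = (103 − 175/2) = 31/2.
Total output Q = 51/2 + 93/2 + 31/2 = 175/2.

87.50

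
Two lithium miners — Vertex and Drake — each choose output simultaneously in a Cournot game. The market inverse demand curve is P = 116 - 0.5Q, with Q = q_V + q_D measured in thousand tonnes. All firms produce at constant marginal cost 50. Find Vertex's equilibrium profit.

Each firm earns π_i = (116 - 0.5Q)q_i - 50q_i.
First-order condition (treating rivals' output as given): 66 - q_i - (1/2)q_j = 0.
By symmetry each firm produces the same amount; substituting q_j = q_i yields q_i = 66/(3/2) = 44.
Price P = 116 - (1/2)·88 = 72.
Vertex's profit: (72 - 50)·44 = 968.

968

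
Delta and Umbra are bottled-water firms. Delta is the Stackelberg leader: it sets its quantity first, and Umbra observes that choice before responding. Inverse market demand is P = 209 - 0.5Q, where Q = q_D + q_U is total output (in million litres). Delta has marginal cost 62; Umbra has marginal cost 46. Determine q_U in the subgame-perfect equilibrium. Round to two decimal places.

97.50

Solve by backward induction. Given q_D, the follower Umbra maximises π_U = (209 - (1/2)q_D - (1/2)q_U)q_U - 46q_U.
Follower FOC: 163 - (1/2)q_D - q_U = 0, so q_U(q_D) = (163 - (1/2)q_D).
Delta substitutes q_U(q_D) into its own profit: π_D = q_D(209 - (1/2)q_D - (163 - (1/2)q_D)/2) - 62q_D = (255/2 - (1/4)q_D)q_D - 62q_D.
Maximising: ∂π_D/∂q_D = 131/2 - (1/2)q_D = 0, giving q_D = 131.
Then q_U = (163 - (1/2)·131) = 195/2.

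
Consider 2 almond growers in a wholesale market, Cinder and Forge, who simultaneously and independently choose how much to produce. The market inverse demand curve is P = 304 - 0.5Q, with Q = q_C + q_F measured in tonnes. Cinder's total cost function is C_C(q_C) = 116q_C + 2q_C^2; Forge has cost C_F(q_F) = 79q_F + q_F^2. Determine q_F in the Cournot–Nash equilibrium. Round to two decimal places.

69.90

Cinder's profit: π_C = (304 - 0.5Q)q_C - (116q_C + 2q_C²). Setting ∂π_C/∂q_C = 0: 188 - 5q_C - (1/2)(q_F) = 0.
Forge's profit: π_F = (304 - 0.5Q)q_F - (79q_F + q_F²). Setting ∂π_F/∂q_F = 0: 225 - 3q_F - (1/2)(q_C) = 0.
Best responses: q_C = (188 - (1/2)q_F)/5, q_F = (225 - (1/2)q_C)/3.
Solving the pair: q_C = 1806/59, q_F = 69.8983.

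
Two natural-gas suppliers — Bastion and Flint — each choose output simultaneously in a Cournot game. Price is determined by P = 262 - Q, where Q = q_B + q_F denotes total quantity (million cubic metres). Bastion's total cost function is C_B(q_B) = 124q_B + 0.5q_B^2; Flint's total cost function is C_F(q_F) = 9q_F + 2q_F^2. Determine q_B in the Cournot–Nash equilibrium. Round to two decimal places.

33.82

Bastion's profit: π_B = (262 - Q)q_B - (124q_B + (1/2)q_B²). Setting ∂π_B/∂q_B = 0: 138 - 3q_B - (q_F) = 0.
Flint's profit: π_F = (262 - Q)q_F - (9q_F + 2q_F²). Setting ∂π_F/∂q_F = 0: 253 - 6q_F - (q_B) = 0.
Rearranging gives the reaction functions q_B = (138 - q_F)/3 and q_F = (253 - q_B)/6.
Substituting one into the other gives q_B = 575/17 and q_F = 621/17.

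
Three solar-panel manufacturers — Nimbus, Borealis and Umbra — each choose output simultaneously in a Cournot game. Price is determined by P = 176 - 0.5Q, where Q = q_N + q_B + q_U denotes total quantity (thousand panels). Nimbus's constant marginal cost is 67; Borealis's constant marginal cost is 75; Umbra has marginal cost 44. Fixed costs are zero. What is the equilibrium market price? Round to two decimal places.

90.50

Nimbus's profit: π_N = (176 - 0.5Q)q_N - (67q_N). Setting ∂π_N/∂q_N = 0: 109 - q_N - (1/2)(q_B + q_U) = 0.
Borealis's first-order condition: 101 - q_B - (1/2)(q_N + q_U) = 0.
Umbra's first-order condition: 132 - q_U - (1/2)(q_N + q_B) = 0.
Adding the 3 first-order conditions: 342 − 2Q = 0, so Q = 171.
Back-substituting: q_N = (109 − 171/2)/(1/2) = 47, q_B = (101 − 171/2)/(1/2) = 31, q_U = (132 − 171/2)/(1/2) = 93.
Total output Q = 171, so price P = 176 - (1/2)·171 = 181/2.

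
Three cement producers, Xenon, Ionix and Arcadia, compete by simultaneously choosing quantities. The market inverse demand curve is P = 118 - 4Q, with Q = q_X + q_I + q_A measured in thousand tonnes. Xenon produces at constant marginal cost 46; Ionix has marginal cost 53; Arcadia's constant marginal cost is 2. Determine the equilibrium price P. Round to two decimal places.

Xenon's profit: π_X = (118 - 4Q)q_X - (46q_X). Setting ∂π_X/∂q_X = 0: 72 - 8q_X - 4(q_I + q_A) = 0.
Ionix's first-order condition: 65 - 8q_I - 4(q_X + q_A) = 0.
Arcadia's first-order condition: 116 - 8q_A - 4(q_X + q_I) = 0.
Summing all 3 equations gives 253 − 16Q = 0, hence Q = 253/16.
Back-substituting: q_X = (72 − 253/4)/4 = 35/16, q_I = (65 − 253/4)/4 = 7/16, q_A = (116 − 253/4)/4 = 211/16.
Total output Q = 253/16, so price P = 118 - 4·(253/16) = 219/4.

54.75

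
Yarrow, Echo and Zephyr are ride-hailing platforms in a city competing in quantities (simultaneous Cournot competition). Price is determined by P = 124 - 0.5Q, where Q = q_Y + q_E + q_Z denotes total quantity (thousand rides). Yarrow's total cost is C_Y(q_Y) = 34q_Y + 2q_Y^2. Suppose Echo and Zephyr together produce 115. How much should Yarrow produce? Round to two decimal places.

With rivals' combined output fixed at 115, Yarrow's profit is π_Y = (124 - (1/2)·115 - (1/2)q_Y)q_Y - (34q_Y + 2q_Y²) = (133/2 - (1/2)q_Y)q_Y - (34q_Y + 2q_Y²).
∂π_Y/∂q_Y = 65/2 - 5q_Y = 0, so q_Y = 13/2.

6.50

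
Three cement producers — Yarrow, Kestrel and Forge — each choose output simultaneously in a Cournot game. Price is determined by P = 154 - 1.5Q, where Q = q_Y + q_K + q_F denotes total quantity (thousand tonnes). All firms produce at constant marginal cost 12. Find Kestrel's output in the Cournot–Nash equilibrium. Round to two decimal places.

23.67

A representative firm's profit is π_i = q_i(154 - 1.5Q) - 12q_i.
First-order condition (treating rivals' output as given): 142 - 3q_i - (3/2)·Σ_{j≠i} q_j = 0.
By symmetry each firm produces the same amount; substituting Σ_{j≠i} q_j = 2q_i yields q_i = 142/6 = 71/3.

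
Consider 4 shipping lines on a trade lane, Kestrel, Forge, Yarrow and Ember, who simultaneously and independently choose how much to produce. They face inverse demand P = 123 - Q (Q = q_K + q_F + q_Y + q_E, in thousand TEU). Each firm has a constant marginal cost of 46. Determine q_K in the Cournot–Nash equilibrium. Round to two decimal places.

Each firm earns π_i = (123 - Q)q_i - 46q_i.
First-order condition (treating rivals' output as given): 77 - 2q_i - Σ_{j≠i} q_j = 0.
With identical firms every q_j equals q_i, so Σ_{j≠i} q_j = 3q_i and 77 = 5q_i, giving q_i = 77/5.

15.40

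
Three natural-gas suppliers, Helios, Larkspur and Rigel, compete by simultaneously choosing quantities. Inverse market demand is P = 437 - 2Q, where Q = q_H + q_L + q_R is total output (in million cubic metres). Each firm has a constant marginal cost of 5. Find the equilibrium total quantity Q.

A representative firm's profit is π_i = q_i(437 - 2Q) - 5q_i.
First-order condition (treating rivals' output as given): 432 - 4q_i - 2·Σ_{j≠i} q_j = 0.
With identical firms every q_j equals q_i, so Σ_{j≠i} q_j = 2q_i and 432 = 8q_i, giving q_i = 54.
Total output Q = 54 + 54 + 54 = 162.

162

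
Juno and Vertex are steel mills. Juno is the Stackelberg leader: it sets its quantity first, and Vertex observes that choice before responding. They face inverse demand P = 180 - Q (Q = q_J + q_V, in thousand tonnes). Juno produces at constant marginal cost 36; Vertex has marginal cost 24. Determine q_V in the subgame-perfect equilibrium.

45

Solve by backward induction. Given q_J, the follower Vertex maximises π_V = (180 - q_J - q_V)q_V - 24q_V.
Follower FOC: 156 - q_J - 2q_V = 0, so q_V(q_J) = (156 - q_J)/2.
The leader anticipates this reaction. Substituting into P = 180 - Q gives P = 102 - (1/2)q_J, so π_J = (102 - (1/2)q_J)q_J - 36q_J.
Leader FOC: 66 - q_J = 0, so q_J = 66.
Then q_V = (156 - 66)/2 = 45.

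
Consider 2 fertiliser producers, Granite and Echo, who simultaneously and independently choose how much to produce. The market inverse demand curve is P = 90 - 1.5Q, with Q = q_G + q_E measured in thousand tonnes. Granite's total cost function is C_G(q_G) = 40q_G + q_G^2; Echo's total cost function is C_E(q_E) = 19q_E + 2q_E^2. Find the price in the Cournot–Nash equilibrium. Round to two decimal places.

Granite's profit: π_G = (90 - 1.5Q)q_G - (40q_G + q_G²). Setting ∂π_G/∂q_G = 0: 50 - 5q_G - (3/2)(q_E) = 0.
Echo's first-order condition: 71 - 7q_E - (3/2)(q_G) = 0.
Best responses: q_G = (50 - (3/2)q_E)/5, q_E = (71 - (3/2)q_G)/7.
Substituting one into the other gives q_G = 974/131 and q_E = 1120/131.
Total output Q = 15.9847, so price P = 90 - (3/2)·15.9847 = 66.0229.

66.02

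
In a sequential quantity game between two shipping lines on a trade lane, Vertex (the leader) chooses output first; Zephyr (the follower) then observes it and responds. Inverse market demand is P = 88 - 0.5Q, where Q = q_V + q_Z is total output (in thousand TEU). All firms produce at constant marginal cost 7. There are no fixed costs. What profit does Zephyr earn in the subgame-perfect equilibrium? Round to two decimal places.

820.13

Solve by backward induction. Given q_V, the follower Zephyr maximises π_Z = (88 - (1/2)q_V - (1/2)q_Z)q_Z - 7q_Z.
Setting the follower's marginal profit to zero, 81 - (1/2)q_V - q_Z = 0, i.e. q_Z = (81 - (1/2)q_V).
Vertex substitutes q_Z(q_V) into its own profit: π_V = q_V(88 - (1/2)q_V - (81 - (1/2)q_V)/2) - 7q_V = (95/2 - (1/4)q_V)q_V - 7q_V.
Leader FOC: 81/2 - (1/2)q_V = 0, so q_V = 81.
Then q_Z = (81 - (1/2)·81) = 81/2.
Price P = 88 - (1/2)·(243/2) = 109/4.
Zephyr's profit: (109/4 - 7)·(81/2) = 820.1250.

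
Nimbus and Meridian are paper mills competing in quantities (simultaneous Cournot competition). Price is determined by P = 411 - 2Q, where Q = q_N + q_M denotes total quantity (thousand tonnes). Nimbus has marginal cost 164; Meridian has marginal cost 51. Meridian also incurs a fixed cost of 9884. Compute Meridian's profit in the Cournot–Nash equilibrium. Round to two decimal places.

2545.39

Nimbus's profit: π_N = (411 - 2Q)q_N - (164q_N). Setting ∂π_N/∂q_N = 0: 247 - 4q_N - 2(q_M) = 0.
Meridian's profit: π_M = (411 - 2Q)q_M - (51q_M). Setting ∂π_M/∂q_M = 0: 360 - 4q_M - 2(q_N) = 0.
So q_N = (247 - 2q_M)/4 and q_M = (360 - 2q_N)/4.
Solving the pair: q_N = 67/3, q_M = 473/6.
Price P = 411 - 2·(607/6) = 626/3.
Meridian's profit: (626/3 - 51)·(473/6) - 9884 = 2545.3889.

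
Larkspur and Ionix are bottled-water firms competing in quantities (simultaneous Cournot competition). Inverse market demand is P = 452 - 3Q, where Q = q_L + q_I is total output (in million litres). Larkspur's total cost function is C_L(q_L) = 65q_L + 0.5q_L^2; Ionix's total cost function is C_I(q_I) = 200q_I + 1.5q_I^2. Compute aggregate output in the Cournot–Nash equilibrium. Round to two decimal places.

61.67

Larkspur's profit: π_L = (452 - 3Q)q_L - (65q_L + (1/2)q_L²). Setting ∂π_L/∂q_L = 0: 387 - 7q_L - 3(q_I) = 0.
Ionix's first-order condition: 252 - 9q_I - 3(q_L) = 0.
Rearranging gives the reaction functions q_L = (387 - 3q_I)/7 and q_I = (252 - 3q_L)/9.
Substituting one into the other gives q_L = 101/2 and q_I = 67/6.
Total output Q = 101/2 + 67/6 = 185/3.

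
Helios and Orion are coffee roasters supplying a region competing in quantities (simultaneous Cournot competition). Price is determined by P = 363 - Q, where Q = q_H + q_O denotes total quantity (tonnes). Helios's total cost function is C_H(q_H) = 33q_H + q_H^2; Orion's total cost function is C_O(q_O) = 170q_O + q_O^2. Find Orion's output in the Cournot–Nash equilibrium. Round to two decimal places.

Helios's profit: π_H = (363 - Q)q_H - (33q_H + q_H²). Setting ∂π_H/∂q_H = 0: 330 - 4q_H - (q_O) = 0.
Orion's first-order condition: 193 - 4q_O - (q_H) = 0.
Rearranging gives the reaction functions q_H = (330 - q_O)/4 and q_O = (193 - q_H)/4.
Solving the pair: q_H = 1127/15, q_O = 442/15.

29.47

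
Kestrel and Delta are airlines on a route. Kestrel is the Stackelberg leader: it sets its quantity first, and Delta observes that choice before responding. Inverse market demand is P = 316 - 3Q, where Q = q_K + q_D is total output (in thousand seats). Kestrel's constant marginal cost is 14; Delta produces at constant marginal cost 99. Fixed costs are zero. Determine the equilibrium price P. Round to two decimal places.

110.75

The follower Delta best-responds to any q_K: π_D = (316 - 3Q)q_D - 99q_D.
∂π_D/∂q_D = 217 - 3q_K - 6q_D = 0 gives the reaction function q_D = (217 - 3q_K)/6.
The leader anticipates this reaction. Substituting into P = 316 - 3Q gives P = 415/2 - (3/2)q_K, so π_K = (415/2 - (3/2)q_K)q_K - 14q_K.
The leader's first-order condition 387/2 - 3q_K = 0 yields q_K = 129/2.
Then q_D = (217 - 3·(129/2))/6 = 47/12.
Total output Q = 821/12, so price P = 316 - 3·(821/12) = 443/4.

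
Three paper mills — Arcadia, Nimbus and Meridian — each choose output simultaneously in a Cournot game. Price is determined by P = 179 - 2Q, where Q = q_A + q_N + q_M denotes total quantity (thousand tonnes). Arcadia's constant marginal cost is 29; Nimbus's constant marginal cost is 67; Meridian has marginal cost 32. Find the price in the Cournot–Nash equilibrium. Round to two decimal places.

Arcadia's profit: π_A = (179 - 2Q)q_A - (29q_A). Setting ∂π_A/∂q_A = 0: 150 - 4q_A - 2(q_N + q_M) = 0.
Nimbus's profit: π_N = (179 - 2Q)q_N - (67q_N). Setting ∂π_N/∂q_N = 0: 112 - 4q_N - 2(q_A + q_M) = 0.
Meridian's first-order condition: 147 - 4q_M - 2(q_A + q_N) = 0.
Adding the 3 first-order conditions: 409 − 8Q = 0, so Q = 409/8.
Back-substituting: q_A = (150 − 409/4)/2 = 191/8, q_N = (112 − 409/4)/2 = 39/8, q_M = (147 − 409/4)/2 = 179/8.
Total output Q = 409/8, so price P = 179 - 2·(409/8) = 307/4.

76.75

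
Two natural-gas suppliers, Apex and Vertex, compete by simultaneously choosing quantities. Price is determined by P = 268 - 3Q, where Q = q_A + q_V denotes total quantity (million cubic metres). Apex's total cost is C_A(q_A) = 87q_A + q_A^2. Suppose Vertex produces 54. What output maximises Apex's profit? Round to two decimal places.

With the rival's output fixed at 54, Apex's profit is π_A = (268 - 3·54 - 3q_A)q_A - (87q_A + q_A²) = (106 - 3q_A)q_A - (87q_A + q_A²).
∂π_A/∂q_A = 19 - 8q_A = 0, so q_A = 19/8.

2.38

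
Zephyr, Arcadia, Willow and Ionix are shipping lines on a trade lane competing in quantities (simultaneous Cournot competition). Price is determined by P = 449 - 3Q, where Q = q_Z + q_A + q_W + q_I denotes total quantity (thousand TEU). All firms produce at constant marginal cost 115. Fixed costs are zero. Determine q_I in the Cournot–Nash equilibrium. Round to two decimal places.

22.27

A representative firm's profit is π_i = q_i(449 - 3Q) - 115q_i.
Setting ∂π_i/∂q_i = 0 with rivals' quantities fixed: 334 - 6q_i - 3·Σ_{j≠i} q_j = 0.
By symmetry each firm produces the same amount; substituting Σ_{j≠i} q_j = 3q_i yields q_i = 334/15.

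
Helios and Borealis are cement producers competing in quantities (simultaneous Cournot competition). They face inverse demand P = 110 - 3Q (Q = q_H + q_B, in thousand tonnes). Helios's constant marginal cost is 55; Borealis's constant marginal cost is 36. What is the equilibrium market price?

Helios's profit: π_H = (110 - 3Q)q_H - (55q_H). Setting ∂π_H/∂q_H = 0: 55 - 6q_H - 3(q_B) = 0.
Borealis's profit: π_B = (110 - 3Q)q_B - (36q_B). Setting ∂π_B/∂q_B = 0: 74 - 6q_B - 3(q_H) = 0.
Rearranging gives the reaction functions q_H = (55 - 3q_B)/6 and q_B = (74 - 3q_H)/6.
Solving the pair: q_H = 4, q_B = 31/3.
Total output Q = 43/3, so price P = 110 - 3·(43/3) = 67.

67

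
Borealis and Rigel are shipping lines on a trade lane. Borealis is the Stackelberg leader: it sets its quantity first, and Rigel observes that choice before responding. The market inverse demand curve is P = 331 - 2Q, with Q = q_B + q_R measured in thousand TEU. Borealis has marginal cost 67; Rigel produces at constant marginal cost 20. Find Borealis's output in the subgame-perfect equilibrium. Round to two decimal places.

54.25

Solve by backward induction. Given q_B, the follower Rigel maximises π_R = (331 - 2q_B - 2q_R)q_R - 20q_R.
Setting the follower's marginal profit to zero, 311 - 2q_B - 4q_R = 0, i.e. q_R = (311 - 2q_B)/4.
The leader anticipates this reaction. Substituting into P = 331 - 2Q gives P = 351/2 - q_B, so π_B = (351/2 - q_B)q_B - 67q_B.
Maximising: ∂π_B/∂q_B = 217/2 - 2q_B = 0, giving q_B = 217/4.
Then q_R = (311 - 2·(217/4))/4 = 405/8.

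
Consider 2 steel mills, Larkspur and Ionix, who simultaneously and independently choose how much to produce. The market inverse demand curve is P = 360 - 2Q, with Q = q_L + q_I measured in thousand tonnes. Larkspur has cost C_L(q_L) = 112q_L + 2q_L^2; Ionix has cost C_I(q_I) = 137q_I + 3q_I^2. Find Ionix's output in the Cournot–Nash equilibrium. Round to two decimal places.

Larkspur's profit: π_L = (360 - 2Q)q_L - (112q_L + 2q_L²). Setting ∂π_L/∂q_L = 0: 248 - 8q_L - 2(q_I) = 0.
Ionix's first-order condition: 223 - 10q_I - 2(q_L) = 0.
So q_L = (248 - 2q_I)/8 and q_I = (223 - 2q_L)/10.
Substituting one into the other gives q_L = 1017/38 and q_I = 322/19.

16.95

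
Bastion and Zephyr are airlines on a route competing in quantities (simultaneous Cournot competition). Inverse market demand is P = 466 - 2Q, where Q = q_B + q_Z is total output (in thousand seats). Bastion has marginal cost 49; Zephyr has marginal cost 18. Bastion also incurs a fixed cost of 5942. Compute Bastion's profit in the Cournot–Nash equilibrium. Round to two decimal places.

2335.56

Bastion's profit: π_B = (466 - 2Q)q_B - (49q_B). Setting ∂π_B/∂q_B = 0: 417 - 4q_B - 2(q_Z) = 0.
Zephyr's first-order condition: 448 - 4q_Z - 2(q_B) = 0.
So q_B = (417 - 2q_Z)/4 and q_Z = (448 - 2q_B)/4.
Solving the pair: q_B = 193/3, q_Z = 479/6.
Price P = 466 - 2·(865/6) = 533/3.
Bastion's profit: (533/3 - 49)·(193/3) - 5942 = 2335.5556.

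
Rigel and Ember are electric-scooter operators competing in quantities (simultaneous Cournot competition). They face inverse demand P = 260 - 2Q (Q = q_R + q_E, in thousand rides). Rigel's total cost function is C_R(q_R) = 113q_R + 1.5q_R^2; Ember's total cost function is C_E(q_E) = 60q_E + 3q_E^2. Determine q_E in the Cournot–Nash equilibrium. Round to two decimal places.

16.76

Rigel's profit: π_R = (260 - 2Q)q_R - (113q_R + (3/2)q_R²). Setting ∂π_R/∂q_R = 0: 147 - 7q_R - 2(q_E) = 0.
Ember's first-order condition: 200 - 10q_E - 2(q_R) = 0.
Best responses: q_R = (147 - 2q_E)/7, q_E = (200 - 2q_R)/10.
Solving the pair: q_R = 535/33, q_E = 553/33.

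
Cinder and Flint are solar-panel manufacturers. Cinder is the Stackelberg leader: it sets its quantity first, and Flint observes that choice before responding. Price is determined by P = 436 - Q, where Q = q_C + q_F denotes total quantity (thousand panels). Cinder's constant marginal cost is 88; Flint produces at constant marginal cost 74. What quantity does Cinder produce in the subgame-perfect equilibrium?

Solve by backward induction. Given q_C, the follower Flint maximises π_F = (436 - q_C - q_F)q_F - 74q_F.
Follower FOC: 362 - q_C - 2q_F = 0, so q_F(q_C) = (362 - q_C)/2.
Cinder substitutes q_F(q_C) into its own profit: π_C = q_C(436 - q_C - (362 - q_C)/2) - 88q_C = (255 - (1/2)q_C)q_C - 88q_C.
Leader FOC: 167 - q_C = 0, so q_C = 167.
Then q_F = (362 - 167)/2 = 195/2.

167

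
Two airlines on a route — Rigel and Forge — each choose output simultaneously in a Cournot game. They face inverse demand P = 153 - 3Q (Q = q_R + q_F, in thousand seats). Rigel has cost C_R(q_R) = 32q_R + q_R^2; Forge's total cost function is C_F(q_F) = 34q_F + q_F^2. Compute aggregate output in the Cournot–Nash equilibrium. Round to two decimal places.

21.82

Rigel's profit: π_R = (153 - 3Q)q_R - (32q_R + q_R²). Setting ∂π_R/∂q_R = 0: 121 - 8q_R - 3(q_F) = 0.
Forge's profit: π_F = (153 - 3Q)q_F - (34q_F + q_F²). Setting ∂π_F/∂q_F = 0: 119 - 8q_F - 3(q_R) = 0.
Rearranging gives the reaction functions q_R = (121 - 3q_F)/8 and q_F = (119 - 3q_R)/8.
Solving the pair: q_R = 611/55, q_F = 589/55.
Total output Q = 611/55 + 589/55 = 240/11.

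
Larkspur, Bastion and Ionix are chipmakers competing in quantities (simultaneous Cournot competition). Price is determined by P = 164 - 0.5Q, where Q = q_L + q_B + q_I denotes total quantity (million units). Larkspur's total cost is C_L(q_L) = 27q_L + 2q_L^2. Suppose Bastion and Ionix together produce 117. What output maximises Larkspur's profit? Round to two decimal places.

With rivals' combined output fixed at 117, Larkspur's profit is π_L = (164 - (1/2)·117 - (1/2)q_L)q_L - (27q_L + 2q_L²) = (211/2 - (1/2)q_L)q_L - (27q_L + 2q_L²).
∂π_L/∂q_L = 157/2 - 5q_L = 0, so q_L = 157/10.

15.70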